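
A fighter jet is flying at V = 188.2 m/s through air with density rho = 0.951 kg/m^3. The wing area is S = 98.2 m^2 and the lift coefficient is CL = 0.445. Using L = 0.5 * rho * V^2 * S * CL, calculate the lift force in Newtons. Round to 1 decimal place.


Step 1: Calculate dynamic pressure q = 0.5 * 0.951 * 188.2^2 = 0.5 * 0.951 * 35419.24 = 16841.8486 Pa
Step 2: Multiply by wing area and lift coefficient: L = 16841.8486 * 98.2 * 0.445
Step 3: L = 1653869.5345 * 0.445 = 735971.9 N

735971.9


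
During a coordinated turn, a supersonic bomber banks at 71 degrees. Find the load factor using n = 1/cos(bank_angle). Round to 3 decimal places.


Step 1: Convert 71 degrees to radians = 1.239184
Step 2: cos(71 deg) = 0.325568
Step 3: n = 1 / 0.325568 = 3.072

3.072


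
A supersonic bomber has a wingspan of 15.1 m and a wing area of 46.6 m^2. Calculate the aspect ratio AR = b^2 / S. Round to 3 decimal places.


Step 1: b^2 = 15.1^2 = 228.01
Step 2: AR = 228.01 / 46.6 = 4.893

4.893


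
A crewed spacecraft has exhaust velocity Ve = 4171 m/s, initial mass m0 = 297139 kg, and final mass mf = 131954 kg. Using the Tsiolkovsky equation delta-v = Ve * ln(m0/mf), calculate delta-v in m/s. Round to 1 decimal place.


Step 1: Mass ratio m0/mf = 297139 / 131954 = 2.251838
Step 2: ln(2.251838) = 0.811747
Step 3: delta-v = 4171 * 0.811747 = 3385.8 m/s

3385.8


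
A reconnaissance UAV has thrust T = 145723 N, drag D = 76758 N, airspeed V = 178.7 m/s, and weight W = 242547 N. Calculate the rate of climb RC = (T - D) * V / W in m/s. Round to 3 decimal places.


Step 1: Excess thrust = T - D = 145723 - 76758 = 68965 N
Step 2: Excess power = 68965 * 178.7 = 12324045.5 W
Step 3: RC = 12324045.5 / 242547 = 50.811 m/s

50.811


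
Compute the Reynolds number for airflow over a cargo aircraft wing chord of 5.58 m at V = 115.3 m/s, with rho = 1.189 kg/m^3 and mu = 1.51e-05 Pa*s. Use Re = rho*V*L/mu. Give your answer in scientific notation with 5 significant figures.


Step 1: Numerator = rho * V * L = 1.189 * 115.3 * 5.58 = 764.971686
Step 2: Re = 764.971686 / 1.51e-05
Step 3: Re = 5.0660e+07

5.0660e+07


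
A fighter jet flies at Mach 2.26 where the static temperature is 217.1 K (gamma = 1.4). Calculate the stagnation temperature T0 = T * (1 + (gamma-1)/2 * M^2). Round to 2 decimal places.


Step 1: (gamma-1)/2 = 0.2
Step 2: M^2 = 5.1076
Step 3: 1 + 0.2 * 5.1076 = 2.02152
Step 4: T0 = 217.1 * 2.02152 = 438.87 K

438.87


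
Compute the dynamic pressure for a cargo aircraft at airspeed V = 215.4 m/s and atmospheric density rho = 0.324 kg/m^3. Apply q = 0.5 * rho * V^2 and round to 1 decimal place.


Step 1: V^2 = 215.4^2 = 46397.16
Step 2: q = 0.5 * 0.324 * 46397.16
Step 3: q = 7516.3 Pa

7516.3


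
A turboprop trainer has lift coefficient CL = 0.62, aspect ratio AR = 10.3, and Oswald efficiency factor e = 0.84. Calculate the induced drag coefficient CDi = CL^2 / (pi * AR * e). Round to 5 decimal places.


Step 1: CL^2 = 0.62^2 = 0.3844
Step 2: pi * AR * e = 3.14159 * 10.3 * 0.84 = 27.18106
Step 3: CDi = 0.3844 / 27.18106 = 0.01414

0.01414


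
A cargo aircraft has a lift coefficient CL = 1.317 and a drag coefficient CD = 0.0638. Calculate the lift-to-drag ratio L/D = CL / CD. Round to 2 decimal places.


Step 1: L/D = CL / CD = 1.317 / 0.0638
Step 2: L/D = 20.64

20.64


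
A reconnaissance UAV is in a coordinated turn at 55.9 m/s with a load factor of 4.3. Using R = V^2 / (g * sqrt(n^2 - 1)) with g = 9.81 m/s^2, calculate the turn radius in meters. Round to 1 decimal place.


Step 1: V^2 = 55.9^2 = 3124.81
Step 2: n^2 - 1 = 4.3^2 - 1 = 17.49
Step 3: sqrt(17.49) = 4.182105
Step 4: R = 3124.81 / (9.81 * 4.182105) = 76.2 m

76.2


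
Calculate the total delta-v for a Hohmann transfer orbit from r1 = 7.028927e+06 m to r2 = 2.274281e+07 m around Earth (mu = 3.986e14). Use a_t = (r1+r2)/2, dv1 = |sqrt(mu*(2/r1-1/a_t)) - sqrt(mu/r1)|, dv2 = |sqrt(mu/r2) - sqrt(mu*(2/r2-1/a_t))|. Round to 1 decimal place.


Step 1: Transfer semi-major axis a_t = (7.028927e+06 + 2.274281e+07) / 2 = 1.488587e+07 m
Step 2: v1 (circular at r1) = sqrt(mu/r1) = 7530.51 m/s
Step 3: v_t1 = sqrt(mu*(2/r1 - 1/a_t)) = 9308.06 m/s
Step 4: dv1 = |9308.06 - 7530.51| = 1777.55 m/s
Step 5: v2 (circular at r2) = 4186.46 m/s, v_t2 = 2876.76 m/s
Step 6: dv2 = |4186.46 - 2876.76| = 1309.69 m/s
Step 7: Total delta-v = 1777.55 + 1309.69 = 3087.2 m/s

3087.2


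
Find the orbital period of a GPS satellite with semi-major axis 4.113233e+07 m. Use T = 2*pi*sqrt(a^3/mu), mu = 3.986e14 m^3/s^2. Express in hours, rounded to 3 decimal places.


Step 1: a^3 / mu = 6.959050e+22 / 3.986e14 = 1.745873e+08
Step 2: sqrt(1.745873e+08) = 13213.1486 s
Step 3: T = 2*pi * 13213.1486 = 83020.66 s
Step 4: T in hours = 83020.66 / 3600 = 23.061 hours

23.061


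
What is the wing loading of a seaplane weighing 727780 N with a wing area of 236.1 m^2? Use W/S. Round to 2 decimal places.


Step 1: Wing loading = W / S = 727780 / 236.1
Step 2: Wing loading = 3082.51 N/m^2

3082.51


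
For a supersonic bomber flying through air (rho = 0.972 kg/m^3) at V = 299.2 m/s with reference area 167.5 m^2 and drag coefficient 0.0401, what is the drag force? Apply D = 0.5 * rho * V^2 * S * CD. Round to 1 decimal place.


Step 1: Dynamic pressure q = 0.5 * 0.972 * 299.2^2 = 43507.031 Pa
Step 2: Drag D = q * S * CD = 43507.031 * 167.5 * 0.0401
Step 3: D = 292225.9 N

292225.9


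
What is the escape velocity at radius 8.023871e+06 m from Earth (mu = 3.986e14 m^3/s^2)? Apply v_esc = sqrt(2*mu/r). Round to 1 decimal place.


Step 1: 2*mu/r = 2 * 3.986e14 / 8.023871e+06 = 99353541.4515
Step 2: v_esc = sqrt(99353541.4515) = 9967.6 m/s

9967.6


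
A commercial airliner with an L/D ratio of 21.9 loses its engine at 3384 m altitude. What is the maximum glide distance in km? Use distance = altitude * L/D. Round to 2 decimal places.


Step 1: Glide distance = altitude * L/D = 3384 * 21.9 = 74109.6 m
Step 2: Convert to km: 74109.6 / 1000 = 74.11 km

74.11


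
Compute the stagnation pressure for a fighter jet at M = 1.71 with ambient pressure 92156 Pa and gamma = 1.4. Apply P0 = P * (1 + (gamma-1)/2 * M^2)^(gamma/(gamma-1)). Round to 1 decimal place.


Step 1: (gamma-1)/2 * M^2 = 0.2 * 2.9241 = 0.58482
Step 2: 1 + 0.58482 = 1.58482
Step 3: Exponent gamma/(gamma-1) = 3.5
Step 4: P0 = 92156 * 1.58482^3.5 = 461799.5 Pa

461799.5


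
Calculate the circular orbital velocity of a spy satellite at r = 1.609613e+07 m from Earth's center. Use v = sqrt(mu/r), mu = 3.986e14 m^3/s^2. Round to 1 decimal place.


Step 1: mu / r = 3.986e14 / 1.609613e+07 = 24763716.4958
Step 2: v = sqrt(24763716.4958) = 4976.3 m/s

4976.3


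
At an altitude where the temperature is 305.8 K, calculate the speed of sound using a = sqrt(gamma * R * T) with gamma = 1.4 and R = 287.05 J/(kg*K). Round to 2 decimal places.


Step 1: gamma * R * T = 1.4 * 287.05 * 305.8 = 122891.846
Step 2: a = sqrt(122891.846) = 350.56 m/s

350.56


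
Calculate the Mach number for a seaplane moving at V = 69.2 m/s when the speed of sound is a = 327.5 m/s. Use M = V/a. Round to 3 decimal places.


Step 1: M = V / a = 69.2 / 327.5
Step 2: M = 0.211

0.211


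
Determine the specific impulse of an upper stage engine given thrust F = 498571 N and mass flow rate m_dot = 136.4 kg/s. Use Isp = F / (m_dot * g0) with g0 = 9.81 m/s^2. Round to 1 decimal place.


Step 1: m_dot * g0 = 136.4 * 9.81 = 1338.08
Step 2: Isp = 498571 / 1338.08 = 372.6 s

372.6


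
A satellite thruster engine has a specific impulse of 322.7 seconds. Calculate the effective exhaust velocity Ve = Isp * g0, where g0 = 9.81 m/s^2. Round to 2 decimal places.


Step 1: Ve = Isp * g0 = 322.7 * 9.81
Step 2: Ve = 3165.69 m/s

3165.69


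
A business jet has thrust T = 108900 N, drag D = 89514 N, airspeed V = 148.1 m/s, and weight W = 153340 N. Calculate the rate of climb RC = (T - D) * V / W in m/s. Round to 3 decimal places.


Step 1: Excess thrust = T - D = 108900 - 89514 = 19386 N
Step 2: Excess power = 19386 * 148.1 = 2871066.6 W
Step 3: RC = 2871066.6 / 153340 = 18.724 m/s

18.724


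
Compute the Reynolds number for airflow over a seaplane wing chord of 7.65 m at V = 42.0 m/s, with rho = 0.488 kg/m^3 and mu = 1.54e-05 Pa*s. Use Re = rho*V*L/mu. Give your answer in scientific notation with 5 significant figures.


Step 1: Numerator = rho * V * L = 0.488 * 42.0 * 7.65 = 156.7944
Step 2: Re = 156.7944 / 1.54e-05
Step 3: Re = 1.0181e+07

1.0181e+07


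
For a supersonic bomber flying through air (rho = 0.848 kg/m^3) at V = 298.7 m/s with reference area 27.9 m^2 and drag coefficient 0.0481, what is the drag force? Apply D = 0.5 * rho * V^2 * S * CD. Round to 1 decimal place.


Step 1: Dynamic pressure q = 0.5 * 0.848 * 298.7^2 = 37829.9966 Pa
Step 2: Drag D = q * S * CD = 37829.9966 * 27.9 * 0.0481
Step 3: D = 50767.5 N

50767.5


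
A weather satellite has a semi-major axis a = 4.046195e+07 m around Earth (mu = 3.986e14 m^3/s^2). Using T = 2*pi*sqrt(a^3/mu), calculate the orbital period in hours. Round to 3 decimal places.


Step 1: a^3 / mu = 6.624307e+22 / 3.986e14 = 1.661893e+08
Step 2: sqrt(1.661893e+08) = 12891.444 s
Step 3: T = 2*pi * 12891.444 = 80999.33 s
Step 4: T in hours = 80999.33 / 3600 = 22.500 hours

22.500


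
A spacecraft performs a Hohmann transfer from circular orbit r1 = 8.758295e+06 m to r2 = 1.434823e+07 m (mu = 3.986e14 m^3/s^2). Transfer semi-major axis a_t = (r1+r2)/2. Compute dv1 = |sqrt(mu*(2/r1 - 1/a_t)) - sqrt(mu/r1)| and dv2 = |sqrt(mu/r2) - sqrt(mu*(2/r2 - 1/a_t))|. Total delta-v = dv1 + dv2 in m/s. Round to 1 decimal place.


Step 1: Transfer semi-major axis a_t = (8.758295e+06 + 1.434823e+07) / 2 = 1.155326e+07 m
Step 2: v1 (circular at r1) = sqrt(mu/r1) = 6746.19 m/s
Step 3: v_t1 = sqrt(mu*(2/r1 - 1/a_t)) = 7518.06 m/s
Step 4: dv1 = |7518.06 - 6746.19| = 771.86 m/s
Step 5: v2 (circular at r2) = 5270.71 m/s, v_t2 = 4589.09 m/s
Step 6: dv2 = |5270.71 - 4589.09| = 681.62 m/s
Step 7: Total delta-v = 771.86 + 681.62 = 1453.5 m/s

1453.5


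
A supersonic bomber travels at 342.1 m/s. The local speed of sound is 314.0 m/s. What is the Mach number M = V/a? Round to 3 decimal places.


Step 1: M = V / a = 342.1 / 314.0
Step 2: M = 1.089

1.089


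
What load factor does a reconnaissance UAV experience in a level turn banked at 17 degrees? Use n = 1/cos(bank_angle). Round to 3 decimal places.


Step 1: Convert 17 degrees to radians = 0.296706
Step 2: cos(17 deg) = 0.956305
Step 3: n = 1 / 0.956305 = 1.046

1.046


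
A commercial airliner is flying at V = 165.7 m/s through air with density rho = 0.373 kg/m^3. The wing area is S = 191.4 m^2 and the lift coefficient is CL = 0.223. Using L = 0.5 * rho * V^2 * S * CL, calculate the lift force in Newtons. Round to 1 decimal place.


Step 1: Calculate dynamic pressure q = 0.5 * 0.373 * 165.7^2 = 0.5 * 0.373 * 27456.49 = 5120.6354 Pa
Step 2: Multiply by wing area and lift coefficient: L = 5120.6354 * 191.4 * 0.223
Step 3: L = 980089.6127 * 0.223 = 218560.0 N

218560.0


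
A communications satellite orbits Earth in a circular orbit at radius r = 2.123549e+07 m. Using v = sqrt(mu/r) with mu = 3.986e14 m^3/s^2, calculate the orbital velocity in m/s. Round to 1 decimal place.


Step 1: mu / r = 3.986e14 / 2.123549e+07 = 18770463.9733
Step 2: v = sqrt(18770463.9733) = 4332.5 m/s

4332.5


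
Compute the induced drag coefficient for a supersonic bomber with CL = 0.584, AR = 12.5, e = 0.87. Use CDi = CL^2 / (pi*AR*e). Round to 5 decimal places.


Step 1: CL^2 = 0.584^2 = 0.341056
Step 2: pi * AR * e = 3.14159 * 12.5 * 0.87 = 34.16482
Step 3: CDi = 0.341056 / 34.16482 = 0.00998

0.00998


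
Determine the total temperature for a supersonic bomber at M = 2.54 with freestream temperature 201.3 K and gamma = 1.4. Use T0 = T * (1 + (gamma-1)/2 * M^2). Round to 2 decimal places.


Step 1: (gamma-1)/2 = 0.2
Step 2: M^2 = 6.4516
Step 3: 1 + 0.2 * 6.4516 = 2.29032
Step 4: T0 = 201.3 * 2.29032 = 461.04 K

461.04


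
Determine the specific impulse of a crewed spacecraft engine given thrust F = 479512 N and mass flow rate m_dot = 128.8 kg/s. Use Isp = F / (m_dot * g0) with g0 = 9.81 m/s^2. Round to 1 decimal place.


Step 1: m_dot * g0 = 128.8 * 9.81 = 1263.53
Step 2: Isp = 479512 / 1263.53 = 379.5 s

379.5


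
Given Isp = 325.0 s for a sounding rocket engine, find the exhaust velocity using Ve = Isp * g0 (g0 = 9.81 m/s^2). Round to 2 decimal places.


Step 1: Ve = Isp * g0 = 325.0 * 9.81
Step 2: Ve = 3188.25 m/s

3188.25


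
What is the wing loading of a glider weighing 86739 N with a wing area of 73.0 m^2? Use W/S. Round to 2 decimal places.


Step 1: Wing loading = W / S = 86739 / 73.0
Step 2: Wing loading = 1188.21 N/m^2

1188.21


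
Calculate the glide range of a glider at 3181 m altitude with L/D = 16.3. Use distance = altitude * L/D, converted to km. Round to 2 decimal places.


Step 1: Glide distance = altitude * L/D = 3181 * 16.3 = 51850.3 m
Step 2: Convert to km: 51850.3 / 1000 = 51.85 km

51.85


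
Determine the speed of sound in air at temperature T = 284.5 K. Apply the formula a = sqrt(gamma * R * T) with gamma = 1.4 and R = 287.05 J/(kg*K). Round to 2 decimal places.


Step 1: gamma * R * T = 1.4 * 287.05 * 284.5 = 114332.015
Step 2: a = sqrt(114332.015) = 338.13 m/s

338.13


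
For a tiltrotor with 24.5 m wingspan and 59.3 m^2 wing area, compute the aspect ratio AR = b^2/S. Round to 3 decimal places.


Step 1: b^2 = 24.5^2 = 600.25
Step 2: AR = 600.25 / 59.3 = 10.122

10.122


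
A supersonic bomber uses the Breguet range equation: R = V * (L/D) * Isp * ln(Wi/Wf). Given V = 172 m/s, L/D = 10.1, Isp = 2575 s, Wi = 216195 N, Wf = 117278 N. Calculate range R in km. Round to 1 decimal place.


Step 1: Coefficient = V * (L/D) * Isp = 172 * 10.1 * 2575 = 4473290.0 m
Step 2: Wi/Wf = 216195 / 117278 = 1.84344
Step 3: ln(1.84344) = 0.611634
Step 4: R = 4473290.0 * 0.611634 = 2736014.4 m = 2736.0 km

2736.0


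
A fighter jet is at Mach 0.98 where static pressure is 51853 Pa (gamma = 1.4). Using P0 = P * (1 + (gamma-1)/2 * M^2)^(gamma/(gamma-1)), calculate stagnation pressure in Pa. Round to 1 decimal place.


Step 1: (gamma-1)/2 * M^2 = 0.2 * 0.9604 = 0.19208
Step 2: 1 + 0.19208 = 1.19208
Step 3: Exponent gamma/(gamma-1) = 3.5
Step 4: P0 = 51853 * 1.19208^3.5 = 95905.3 Pa

95905.3


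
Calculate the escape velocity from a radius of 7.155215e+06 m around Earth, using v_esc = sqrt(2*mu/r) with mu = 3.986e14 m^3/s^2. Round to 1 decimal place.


Step 1: 2*mu/r = 2 * 3.986e14 / 7.155215e+06 = 111415240.4924
Step 2: v_esc = sqrt(111415240.4924) = 10555.3 m/s

10555.3


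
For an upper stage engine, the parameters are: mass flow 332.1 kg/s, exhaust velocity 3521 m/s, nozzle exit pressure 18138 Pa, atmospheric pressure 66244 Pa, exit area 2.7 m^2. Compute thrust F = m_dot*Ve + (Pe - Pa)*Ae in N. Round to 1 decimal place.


Step 1: Momentum thrust = m_dot * Ve = 332.1 * 3521 = 1169324.1 N
Step 2: Pressure thrust = (Pe - Pa) * Ae = (18138 - 66244) * 2.7 = -129886.2 N
Step 3: Total thrust F = 1169324.1 + -129886.2 = 1039437.9 N

1039437.9


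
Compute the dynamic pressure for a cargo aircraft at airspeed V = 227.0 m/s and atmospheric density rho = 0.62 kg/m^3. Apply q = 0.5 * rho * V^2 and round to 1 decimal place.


Step 1: V^2 = 227.0^2 = 51529.0
Step 2: q = 0.5 * 0.62 * 51529.0
Step 3: q = 15974.0 Pa

15974.0


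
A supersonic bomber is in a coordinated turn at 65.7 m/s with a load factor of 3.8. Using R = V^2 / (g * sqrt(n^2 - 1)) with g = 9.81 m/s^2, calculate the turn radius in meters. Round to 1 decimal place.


Step 1: V^2 = 65.7^2 = 4316.49
Step 2: n^2 - 1 = 3.8^2 - 1 = 13.44
Step 3: sqrt(13.44) = 3.666061
Step 4: R = 4316.49 / (9.81 * 3.666061) = 120.0 m

120.0


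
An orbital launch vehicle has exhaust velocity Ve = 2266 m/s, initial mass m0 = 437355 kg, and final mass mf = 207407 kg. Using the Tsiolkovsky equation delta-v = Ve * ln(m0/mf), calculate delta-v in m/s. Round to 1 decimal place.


Step 1: Mass ratio m0/mf = 437355 / 207407 = 2.10868
Step 2: ln(2.10868) = 0.746062
Step 3: delta-v = 2266 * 0.746062 = 1690.6 m/s

1690.6


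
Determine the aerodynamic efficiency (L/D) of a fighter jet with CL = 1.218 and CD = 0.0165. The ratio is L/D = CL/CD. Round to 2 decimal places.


Step 1: L/D = CL / CD = 1.218 / 0.0165
Step 2: L/D = 73.82

73.82


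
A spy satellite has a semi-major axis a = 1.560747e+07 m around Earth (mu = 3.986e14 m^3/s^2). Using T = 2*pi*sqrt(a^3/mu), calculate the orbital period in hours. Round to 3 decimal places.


Step 1: a^3 / mu = 3.801872e+21 / 3.986e14 = 9.538064e+06
Step 2: sqrt(9.538064e+06) = 3088.3756 s
Step 3: T = 2*pi * 3088.3756 = 19404.84 s
Step 4: T in hours = 19404.84 / 3600 = 5.390 hours

5.390


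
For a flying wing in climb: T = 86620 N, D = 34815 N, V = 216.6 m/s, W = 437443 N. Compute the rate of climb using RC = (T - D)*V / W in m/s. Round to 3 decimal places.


Step 1: Excess thrust = T - D = 86620 - 34815 = 51805 N
Step 2: Excess power = 51805 * 216.6 = 11220963.0 W
Step 3: RC = 11220963.0 / 437443 = 25.651 m/s

25.651


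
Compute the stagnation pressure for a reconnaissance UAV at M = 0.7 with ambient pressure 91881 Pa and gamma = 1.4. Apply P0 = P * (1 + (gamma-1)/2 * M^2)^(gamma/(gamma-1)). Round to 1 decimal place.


Step 1: (gamma-1)/2 * M^2 = 0.2 * 0.49 = 0.098
Step 2: 1 + 0.098 = 1.098
Step 3: Exponent gamma/(gamma-1) = 3.5
Step 4: P0 = 91881 * 1.098^3.5 = 127448.3 Pa

127448.3


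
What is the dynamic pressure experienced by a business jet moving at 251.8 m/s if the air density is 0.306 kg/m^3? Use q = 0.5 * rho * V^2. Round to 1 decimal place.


Step 1: V^2 = 251.8^2 = 63403.24
Step 2: q = 0.5 * 0.306 * 63403.24
Step 3: q = 9700.7 Pa

9700.7


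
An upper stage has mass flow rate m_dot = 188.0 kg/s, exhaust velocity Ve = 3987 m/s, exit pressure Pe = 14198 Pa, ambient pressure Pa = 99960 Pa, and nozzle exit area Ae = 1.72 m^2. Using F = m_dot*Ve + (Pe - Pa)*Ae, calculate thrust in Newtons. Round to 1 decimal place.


Step 1: Momentum thrust = m_dot * Ve = 188.0 * 3987 = 749556.0 N
Step 2: Pressure thrust = (Pe - Pa) * Ae = (14198 - 99960) * 1.72 = -147510.64 N
Step 3: Total thrust F = 749556.0 + -147510.64 = 602045.4 N

602045.4


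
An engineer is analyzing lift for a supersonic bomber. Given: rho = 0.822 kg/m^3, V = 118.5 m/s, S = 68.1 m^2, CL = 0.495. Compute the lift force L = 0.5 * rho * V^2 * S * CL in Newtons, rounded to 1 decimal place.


Step 1: Calculate dynamic pressure q = 0.5 * 0.822 * 118.5^2 = 0.5 * 0.822 * 14042.25 = 5771.3647 Pa
Step 2: Multiply by wing area and lift coefficient: L = 5771.3647 * 68.1 * 0.495
Step 3: L = 393029.9395 * 0.495 = 194549.8 N

194549.8


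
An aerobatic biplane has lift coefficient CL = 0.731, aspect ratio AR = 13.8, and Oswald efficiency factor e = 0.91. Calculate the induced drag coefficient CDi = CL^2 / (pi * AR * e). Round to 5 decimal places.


Step 1: CL^2 = 0.731^2 = 0.534361
Step 2: pi * AR * e = 3.14159 * 13.8 * 0.91 = 39.452121
Step 3: CDi = 0.534361 / 39.452121 = 0.01354

0.01354


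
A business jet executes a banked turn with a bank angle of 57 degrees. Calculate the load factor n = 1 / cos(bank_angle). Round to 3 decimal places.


Step 1: Convert 57 degrees to radians = 0.994838
Step 2: cos(57 deg) = 0.544639
Step 3: n = 1 / 0.544639 = 1.836

1.836


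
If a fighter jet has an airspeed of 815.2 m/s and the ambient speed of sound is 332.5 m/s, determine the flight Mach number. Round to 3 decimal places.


Step 1: M = V / a = 815.2 / 332.5
Step 2: M = 2.452

2.452


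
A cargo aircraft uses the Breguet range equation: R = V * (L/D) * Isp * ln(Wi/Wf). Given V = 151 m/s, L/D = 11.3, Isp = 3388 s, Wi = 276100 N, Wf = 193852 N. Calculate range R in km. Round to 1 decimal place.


Step 1: Coefficient = V * (L/D) * Isp = 151 * 11.3 * 3388 = 5780944.4 m
Step 2: Wi/Wf = 276100 / 193852 = 1.424282
Step 3: ln(1.424282) = 0.353668
Step 4: R = 5780944.4 * 0.353668 = 2044535.8 m = 2044.5 km

2044.5


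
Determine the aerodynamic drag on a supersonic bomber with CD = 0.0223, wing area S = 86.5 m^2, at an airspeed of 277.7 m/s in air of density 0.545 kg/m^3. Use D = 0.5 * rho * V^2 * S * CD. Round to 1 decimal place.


Step 1: Dynamic pressure q = 0.5 * 0.545 * 277.7^2 = 21014.4615 Pa
Step 2: Drag D = q * S * CD = 21014.4615 * 86.5 * 0.0223
Step 3: D = 40535.8 N

40535.8


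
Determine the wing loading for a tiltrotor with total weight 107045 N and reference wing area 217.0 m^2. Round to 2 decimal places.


Step 1: Wing loading = W / S = 107045 / 217.0
Step 2: Wing loading = 493.29 N/m^2

493.29


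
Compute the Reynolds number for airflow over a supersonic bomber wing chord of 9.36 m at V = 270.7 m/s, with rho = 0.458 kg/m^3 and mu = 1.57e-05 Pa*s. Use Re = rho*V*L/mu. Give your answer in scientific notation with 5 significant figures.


Step 1: Numerator = rho * V * L = 0.458 * 270.7 * 9.36 = 1160.458416
Step 2: Re = 1160.458416 / 1.57e-05
Step 3: Re = 7.3915e+07

7.3915e+07


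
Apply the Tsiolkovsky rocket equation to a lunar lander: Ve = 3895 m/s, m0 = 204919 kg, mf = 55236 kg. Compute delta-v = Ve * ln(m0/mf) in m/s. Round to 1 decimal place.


Step 1: Mass ratio m0/mf = 204919 / 55236 = 3.709881
Step 2: ln(3.709881) = 1.311
Step 3: delta-v = 3895 * 1.311 = 5106.3 m/s

5106.3


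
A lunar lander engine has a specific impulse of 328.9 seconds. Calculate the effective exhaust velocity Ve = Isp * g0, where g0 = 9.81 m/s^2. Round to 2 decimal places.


Step 1: Ve = Isp * g0 = 328.9 * 9.81
Step 2: Ve = 3226.51 m/s

3226.51


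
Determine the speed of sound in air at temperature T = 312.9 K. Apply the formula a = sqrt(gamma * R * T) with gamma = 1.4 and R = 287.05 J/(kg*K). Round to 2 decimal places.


Step 1: gamma * R * T = 1.4 * 287.05 * 312.9 = 125745.123
Step 2: a = sqrt(125745.123) = 354.61 m/s

354.61


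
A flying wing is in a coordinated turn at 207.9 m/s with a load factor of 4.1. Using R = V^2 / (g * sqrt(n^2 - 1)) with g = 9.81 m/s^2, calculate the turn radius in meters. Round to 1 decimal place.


Step 1: V^2 = 207.9^2 = 43222.41
Step 2: n^2 - 1 = 4.1^2 - 1 = 15.81
Step 3: sqrt(15.81) = 3.976179
Step 4: R = 43222.41 / (9.81 * 3.976179) = 1108.1 m

1108.1


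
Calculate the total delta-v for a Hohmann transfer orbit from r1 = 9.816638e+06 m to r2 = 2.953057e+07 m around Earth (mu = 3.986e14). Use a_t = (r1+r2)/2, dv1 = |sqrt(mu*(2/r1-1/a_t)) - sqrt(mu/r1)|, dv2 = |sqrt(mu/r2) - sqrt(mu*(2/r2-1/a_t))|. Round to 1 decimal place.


Step 1: Transfer semi-major axis a_t = (9.816638e+06 + 2.953057e+07) / 2 = 1.967360e+07 m
Step 2: v1 (circular at r1) = sqrt(mu/r1) = 6372.17 m/s
Step 3: v_t1 = sqrt(mu*(2/r1 - 1/a_t)) = 7806.95 m/s
Step 4: dv1 = |7806.95 - 6372.17| = 1434.78 m/s
Step 5: v2 (circular at r2) = 3673.95 m/s, v_t2 = 2595.21 m/s
Step 6: dv2 = |3673.95 - 2595.21| = 1078.74 m/s
Step 7: Total delta-v = 1434.78 + 1078.74 = 2513.5 m/s

2513.5


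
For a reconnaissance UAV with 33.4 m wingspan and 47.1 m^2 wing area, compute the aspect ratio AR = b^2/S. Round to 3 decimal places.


Step 1: b^2 = 33.4^2 = 1115.56
Step 2: AR = 1115.56 / 47.1 = 23.685

23.685


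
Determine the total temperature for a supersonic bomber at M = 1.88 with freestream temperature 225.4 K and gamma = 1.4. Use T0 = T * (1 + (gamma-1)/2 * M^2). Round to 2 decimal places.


Step 1: (gamma-1)/2 = 0.2
Step 2: M^2 = 3.5344
Step 3: 1 + 0.2 * 3.5344 = 1.70688
Step 4: T0 = 225.4 * 1.70688 = 384.73 K

384.73


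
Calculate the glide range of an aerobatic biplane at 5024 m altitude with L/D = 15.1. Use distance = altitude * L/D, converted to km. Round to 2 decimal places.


Step 1: Glide distance = altitude * L/D = 5024 * 15.1 = 75862.4 m
Step 2: Convert to km: 75862.4 / 1000 = 75.86 km

75.86


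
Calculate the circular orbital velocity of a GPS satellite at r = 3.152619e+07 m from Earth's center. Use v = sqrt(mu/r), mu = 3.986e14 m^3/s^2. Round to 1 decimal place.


Step 1: mu / r = 3.986e14 / 3.152619e+07 = 12643456.1233
Step 2: v = sqrt(12643456.1233) = 3555.8 m/s

3555.8


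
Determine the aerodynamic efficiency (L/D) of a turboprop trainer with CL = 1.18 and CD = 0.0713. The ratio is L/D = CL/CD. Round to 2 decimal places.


Step 1: L/D = CL / CD = 1.18 / 0.0713
Step 2: L/D = 16.55

16.55


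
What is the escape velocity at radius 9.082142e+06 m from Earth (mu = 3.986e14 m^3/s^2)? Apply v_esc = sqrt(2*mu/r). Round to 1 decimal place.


Step 1: 2*mu/r = 2 * 3.986e14 / 9.082142e+06 = 87776650.0458
Step 2: v_esc = sqrt(87776650.0458) = 9368.9 m/s

9368.9


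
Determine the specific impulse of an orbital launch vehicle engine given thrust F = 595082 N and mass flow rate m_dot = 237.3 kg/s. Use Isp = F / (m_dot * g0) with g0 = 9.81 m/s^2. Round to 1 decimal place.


Step 1: m_dot * g0 = 237.3 * 9.81 = 2327.91
Step 2: Isp = 595082 / 2327.91 = 255.6 s

255.6


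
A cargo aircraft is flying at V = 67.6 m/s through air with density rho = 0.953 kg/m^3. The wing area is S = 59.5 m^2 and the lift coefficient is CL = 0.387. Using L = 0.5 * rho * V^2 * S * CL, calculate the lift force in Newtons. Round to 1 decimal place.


Step 1: Calculate dynamic pressure q = 0.5 * 0.953 * 67.6^2 = 0.5 * 0.953 * 4569.76 = 2177.4906 Pa
Step 2: Multiply by wing area and lift coefficient: L = 2177.4906 * 59.5 * 0.387
Step 3: L = 129560.6931 * 0.387 = 50140.0 N

50140.0


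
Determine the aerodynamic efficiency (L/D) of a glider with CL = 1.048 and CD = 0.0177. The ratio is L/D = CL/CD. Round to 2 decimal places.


Step 1: L/D = CL / CD = 1.048 / 0.0177
Step 2: L/D = 59.21

59.21


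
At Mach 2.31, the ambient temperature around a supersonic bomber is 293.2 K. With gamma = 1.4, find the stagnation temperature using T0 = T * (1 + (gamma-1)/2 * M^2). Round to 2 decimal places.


Step 1: (gamma-1)/2 = 0.2
Step 2: M^2 = 5.3361
Step 3: 1 + 0.2 * 5.3361 = 2.06722
Step 4: T0 = 293.2 * 2.06722 = 606.11 K

606.11


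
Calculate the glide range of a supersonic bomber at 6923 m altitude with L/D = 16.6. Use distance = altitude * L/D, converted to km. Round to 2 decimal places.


Step 1: Glide distance = altitude * L/D = 6923 * 16.6 = 114921.8 m
Step 2: Convert to km: 114921.8 / 1000 = 114.92 km

114.92


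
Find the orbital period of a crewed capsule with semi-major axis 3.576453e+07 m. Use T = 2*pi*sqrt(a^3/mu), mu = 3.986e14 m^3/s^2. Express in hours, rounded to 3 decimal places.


Step 1: a^3 / mu = 4.574647e+22 / 3.986e14 = 1.147679e+08
Step 2: sqrt(1.147679e+08) = 10712.9761 s
Step 3: T = 2*pi * 10712.9761 = 67311.61 s
Step 4: T in hours = 67311.61 / 3600 = 18.698 hours

18.698


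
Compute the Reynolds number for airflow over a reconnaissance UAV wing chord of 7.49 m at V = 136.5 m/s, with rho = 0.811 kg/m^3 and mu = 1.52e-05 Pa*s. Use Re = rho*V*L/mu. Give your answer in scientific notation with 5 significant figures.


Step 1: Numerator = rho * V * L = 0.811 * 136.5 * 7.49 = 829.154235
Step 2: Re = 829.154235 / 1.52e-05
Step 3: Re = 5.4550e+07

5.4550e+07


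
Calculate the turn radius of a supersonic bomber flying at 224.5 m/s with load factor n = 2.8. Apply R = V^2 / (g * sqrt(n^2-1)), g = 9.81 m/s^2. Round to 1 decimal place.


Step 1: V^2 = 224.5^2 = 50400.25
Step 2: n^2 - 1 = 2.8^2 - 1 = 6.84
Step 3: sqrt(6.84) = 2.615339
Step 4: R = 50400.25 / (9.81 * 2.615339) = 1964.4 m

1964.4


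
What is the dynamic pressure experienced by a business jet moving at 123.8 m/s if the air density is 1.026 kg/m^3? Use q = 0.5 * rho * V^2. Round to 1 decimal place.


Step 1: V^2 = 123.8^2 = 15326.44
Step 2: q = 0.5 * 1.026 * 15326.44
Step 3: q = 7862.5 Pa

7862.5


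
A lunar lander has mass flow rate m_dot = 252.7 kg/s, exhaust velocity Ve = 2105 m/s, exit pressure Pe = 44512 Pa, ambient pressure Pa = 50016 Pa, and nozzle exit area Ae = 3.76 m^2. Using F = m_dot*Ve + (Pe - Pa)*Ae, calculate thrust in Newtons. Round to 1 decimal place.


Step 1: Momentum thrust = m_dot * Ve = 252.7 * 2105 = 531933.5 N
Step 2: Pressure thrust = (Pe - Pa) * Ae = (44512 - 50016) * 3.76 = -20695.04 N
Step 3: Total thrust F = 531933.5 + -20695.04 = 511238.5 N

511238.5


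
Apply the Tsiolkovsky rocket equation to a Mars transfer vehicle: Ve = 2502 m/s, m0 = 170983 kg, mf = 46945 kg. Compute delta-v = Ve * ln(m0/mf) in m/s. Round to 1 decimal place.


Step 1: Mass ratio m0/mf = 170983 / 46945 = 3.642198
Step 2: ln(3.642198) = 1.292587
Step 3: delta-v = 2502 * 1.292587 = 3234.1 m/s

3234.1


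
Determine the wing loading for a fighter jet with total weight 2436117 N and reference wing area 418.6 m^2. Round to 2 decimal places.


Step 1: Wing loading = W / S = 2436117 / 418.6
Step 2: Wing loading = 5819.68 N/m^2

5819.68


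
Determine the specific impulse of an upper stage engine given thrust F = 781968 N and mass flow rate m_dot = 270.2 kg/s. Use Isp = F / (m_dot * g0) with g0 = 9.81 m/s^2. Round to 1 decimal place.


Step 1: m_dot * g0 = 270.2 * 9.81 = 2650.66
Step 2: Isp = 781968 / 2650.66 = 295.0 s

295.0


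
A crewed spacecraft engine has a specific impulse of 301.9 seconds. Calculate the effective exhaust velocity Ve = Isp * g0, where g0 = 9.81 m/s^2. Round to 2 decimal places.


Step 1: Ve = Isp * g0 = 301.9 * 9.81
Step 2: Ve = 2961.64 m/s

2961.64


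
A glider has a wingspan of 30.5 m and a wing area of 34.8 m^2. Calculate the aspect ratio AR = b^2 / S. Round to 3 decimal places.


Step 1: b^2 = 30.5^2 = 930.25
Step 2: AR = 930.25 / 34.8 = 26.731

26.731


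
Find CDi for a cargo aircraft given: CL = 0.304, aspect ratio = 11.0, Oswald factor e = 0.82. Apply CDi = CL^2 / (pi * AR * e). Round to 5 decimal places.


Step 1: CL^2 = 0.304^2 = 0.092416
Step 2: pi * AR * e = 3.14159 * 11.0 * 0.82 = 28.337166
Step 3: CDi = 0.092416 / 28.337166 = 0.00326

0.00326


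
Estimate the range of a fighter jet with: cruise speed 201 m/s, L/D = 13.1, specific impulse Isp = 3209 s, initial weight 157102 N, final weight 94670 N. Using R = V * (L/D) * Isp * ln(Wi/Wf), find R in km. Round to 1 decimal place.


Step 1: Coefficient = V * (L/D) * Isp = 201 * 13.1 * 3209 = 8449617.9 m
Step 2: Wi/Wf = 157102 / 94670 = 1.65947
Step 3: ln(1.65947) = 0.506498
Step 4: R = 8449617.9 * 0.506498 = 4279715.5 m = 4279.7 km

4279.7


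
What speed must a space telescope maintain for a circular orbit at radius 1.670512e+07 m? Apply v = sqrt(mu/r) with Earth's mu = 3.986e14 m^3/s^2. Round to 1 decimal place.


Step 1: mu / r = 3.986e14 / 1.670512e+07 = 23860948.0207
Step 2: v = sqrt(23860948.0207) = 4884.8 m/s

4884.8


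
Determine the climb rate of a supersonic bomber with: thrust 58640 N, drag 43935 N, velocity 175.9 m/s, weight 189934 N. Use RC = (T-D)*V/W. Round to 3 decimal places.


Step 1: Excess thrust = T - D = 58640 - 43935 = 14705 N
Step 2: Excess power = 14705 * 175.9 = 2586609.5 W
Step 3: RC = 2586609.5 / 189934 = 13.618 m/s

13.618


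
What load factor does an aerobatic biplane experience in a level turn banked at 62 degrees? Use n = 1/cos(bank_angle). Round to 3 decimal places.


Step 1: Convert 62 degrees to radians = 1.082104
Step 2: cos(62 deg) = 0.469472
Step 3: n = 1 / 0.469472 = 2.130

2.130


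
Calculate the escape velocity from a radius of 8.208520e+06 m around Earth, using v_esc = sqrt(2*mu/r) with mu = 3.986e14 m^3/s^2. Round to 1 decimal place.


Step 1: 2*mu/r = 2 * 3.986e14 / 8.208520e+06 = 97118603.5972
Step 2: v_esc = sqrt(97118603.5972) = 9854.9 m/s

9854.9


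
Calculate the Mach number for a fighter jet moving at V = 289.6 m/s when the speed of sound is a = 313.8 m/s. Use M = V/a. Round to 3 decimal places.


Step 1: M = V / a = 289.6 / 313.8
Step 2: M = 0.923

0.923


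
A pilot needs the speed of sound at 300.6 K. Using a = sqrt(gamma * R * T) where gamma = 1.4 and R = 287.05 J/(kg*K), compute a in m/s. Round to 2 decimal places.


Step 1: gamma * R * T = 1.4 * 287.05 * 300.6 = 120802.122
Step 2: a = sqrt(120802.122) = 347.57 m/s

347.57


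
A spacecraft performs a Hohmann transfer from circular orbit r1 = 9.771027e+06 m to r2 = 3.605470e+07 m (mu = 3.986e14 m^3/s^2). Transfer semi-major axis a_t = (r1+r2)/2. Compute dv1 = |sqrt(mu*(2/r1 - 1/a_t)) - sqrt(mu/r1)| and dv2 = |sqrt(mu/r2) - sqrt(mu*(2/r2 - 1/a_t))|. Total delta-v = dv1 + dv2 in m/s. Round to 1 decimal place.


Step 1: Transfer semi-major axis a_t = (9.771027e+06 + 3.605470e+07) / 2 = 2.291286e+07 m
Step 2: v1 (circular at r1) = sqrt(mu/r1) = 6387.02 m/s
Step 3: v_t1 = sqrt(mu*(2/r1 - 1/a_t)) = 8011.98 m/s
Step 4: dv1 = |8011.98 - 6387.02| = 1624.96 m/s
Step 5: v2 (circular at r2) = 3324.97 m/s, v_t2 = 2171.29 m/s
Step 6: dv2 = |3324.97 - 2171.29| = 1153.68 m/s
Step 7: Total delta-v = 1624.96 + 1153.68 = 2778.6 m/s

2778.6


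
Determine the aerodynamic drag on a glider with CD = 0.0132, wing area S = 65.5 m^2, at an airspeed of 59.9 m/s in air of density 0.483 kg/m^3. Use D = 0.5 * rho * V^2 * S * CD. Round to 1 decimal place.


Step 1: Dynamic pressure q = 0.5 * 0.483 * 59.9^2 = 866.5044 Pa
Step 2: Drag D = q * S * CD = 866.5044 * 65.5 * 0.0132
Step 3: D = 749.2 N

749.2


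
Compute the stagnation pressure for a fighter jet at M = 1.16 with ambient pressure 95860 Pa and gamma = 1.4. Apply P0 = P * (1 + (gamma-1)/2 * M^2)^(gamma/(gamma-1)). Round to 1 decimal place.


Step 1: (gamma-1)/2 * M^2 = 0.2 * 1.3456 = 0.26912
Step 2: 1 + 0.26912 = 1.26912
Step 3: Exponent gamma/(gamma-1) = 3.5
Step 4: P0 = 95860 * 1.26912^3.5 = 220748.0 Pa

220748.0


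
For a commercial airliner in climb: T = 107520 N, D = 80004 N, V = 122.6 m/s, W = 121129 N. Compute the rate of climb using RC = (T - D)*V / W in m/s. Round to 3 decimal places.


Step 1: Excess thrust = T - D = 107520 - 80004 = 27516 N
Step 2: Excess power = 27516 * 122.6 = 3373461.6 W
Step 3: RC = 3373461.6 / 121129 = 27.850 m/s

27.850


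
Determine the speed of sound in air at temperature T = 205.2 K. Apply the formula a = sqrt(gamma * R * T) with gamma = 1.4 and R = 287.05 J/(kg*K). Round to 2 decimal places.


Step 1: gamma * R * T = 1.4 * 287.05 * 205.2 = 82463.724
Step 2: a = sqrt(82463.724) = 287.16 m/s

287.16


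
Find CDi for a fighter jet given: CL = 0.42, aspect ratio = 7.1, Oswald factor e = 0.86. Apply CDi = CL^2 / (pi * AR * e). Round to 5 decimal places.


Step 1: CL^2 = 0.42^2 = 0.1764
Step 2: pi * AR * e = 3.14159 * 7.1 * 0.86 = 19.182565
Step 3: CDi = 0.1764 / 19.182565 = 0.00920

0.00920


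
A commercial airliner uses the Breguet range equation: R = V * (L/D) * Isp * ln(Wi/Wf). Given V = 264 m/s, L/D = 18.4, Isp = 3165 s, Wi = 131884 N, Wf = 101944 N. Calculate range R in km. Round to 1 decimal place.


Step 1: Coefficient = V * (L/D) * Isp = 264 * 18.4 * 3165 = 15374304.0 m
Step 2: Wi/Wf = 131884 / 101944 = 1.293691
Step 3: ln(1.293691) = 0.257499
Step 4: R = 15374304.0 * 0.257499 = 3958869.5 m = 3958.9 km

3958.9


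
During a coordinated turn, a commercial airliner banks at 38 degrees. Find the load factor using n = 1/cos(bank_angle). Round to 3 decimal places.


Step 1: Convert 38 degrees to radians = 0.663225
Step 2: cos(38 deg) = 0.788011
Step 3: n = 1 / 0.788011 = 1.269

1.269


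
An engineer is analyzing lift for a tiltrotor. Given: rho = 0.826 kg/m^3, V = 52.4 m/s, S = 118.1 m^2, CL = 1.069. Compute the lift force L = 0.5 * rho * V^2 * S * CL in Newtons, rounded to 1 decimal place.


Step 1: Calculate dynamic pressure q = 0.5 * 0.826 * 52.4^2 = 0.5 * 0.826 * 2745.76 = 1133.9989 Pa
Step 2: Multiply by wing area and lift coefficient: L = 1133.9989 * 118.1 * 1.069
Step 3: L = 133925.2677 * 1.069 = 143166.1 N

143166.1


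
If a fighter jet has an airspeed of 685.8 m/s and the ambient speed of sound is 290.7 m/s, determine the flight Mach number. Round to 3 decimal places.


Step 1: M = V / a = 685.8 / 290.7
Step 2: M = 2.359

2.359


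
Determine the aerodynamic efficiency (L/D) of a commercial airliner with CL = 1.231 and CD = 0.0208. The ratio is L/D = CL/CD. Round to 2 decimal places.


Step 1: L/D = CL / CD = 1.231 / 0.0208
Step 2: L/D = 59.18

59.18


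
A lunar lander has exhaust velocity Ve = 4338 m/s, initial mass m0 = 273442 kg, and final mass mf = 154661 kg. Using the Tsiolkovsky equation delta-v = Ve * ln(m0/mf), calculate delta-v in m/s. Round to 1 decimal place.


Step 1: Mass ratio m0/mf = 273442 / 154661 = 1.768009
Step 2: ln(1.768009) = 0.569854
Step 3: delta-v = 4338 * 0.569854 = 2472.0 m/s

2472.0


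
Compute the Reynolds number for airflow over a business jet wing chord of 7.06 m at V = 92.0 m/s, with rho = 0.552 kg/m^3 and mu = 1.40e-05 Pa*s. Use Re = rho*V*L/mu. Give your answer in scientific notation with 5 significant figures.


Step 1: Numerator = rho * V * L = 0.552 * 92.0 * 7.06 = 358.53504
Step 2: Re = 358.53504 / 1.40e-05
Step 3: Re = 2.5610e+07

2.5610e+07


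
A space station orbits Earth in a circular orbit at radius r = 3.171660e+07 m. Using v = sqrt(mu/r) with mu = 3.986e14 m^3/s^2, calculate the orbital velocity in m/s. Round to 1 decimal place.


Step 1: mu / r = 3.986e14 / 3.171660e+07 = 12567551.3769
Step 2: v = sqrt(12567551.3769) = 3545.1 m/s

3545.1


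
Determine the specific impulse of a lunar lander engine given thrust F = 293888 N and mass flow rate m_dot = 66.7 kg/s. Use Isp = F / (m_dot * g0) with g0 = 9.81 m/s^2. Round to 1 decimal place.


Step 1: m_dot * g0 = 66.7 * 9.81 = 654.33
Step 2: Isp = 293888 / 654.33 = 449.1 s

449.1


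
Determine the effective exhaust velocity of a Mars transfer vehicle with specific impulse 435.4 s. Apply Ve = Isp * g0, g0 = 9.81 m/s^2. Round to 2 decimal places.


Step 1: Ve = Isp * g0 = 435.4 * 9.81
Step 2: Ve = 4271.27 m/s

4271.27


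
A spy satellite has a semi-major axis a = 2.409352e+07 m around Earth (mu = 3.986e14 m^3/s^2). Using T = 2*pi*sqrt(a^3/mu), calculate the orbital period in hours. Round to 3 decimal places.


Step 1: a^3 / mu = 1.398623e+22 / 3.986e14 = 3.508839e+07
Step 2: sqrt(3.508839e+07) = 5923.5456 s
Step 3: T = 2*pi * 5923.5456 = 37218.73 s
Step 4: T in hours = 37218.73 / 3600 = 10.339 hours

10.339


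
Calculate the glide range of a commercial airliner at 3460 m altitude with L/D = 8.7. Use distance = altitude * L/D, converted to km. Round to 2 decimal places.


Step 1: Glide distance = altitude * L/D = 3460 * 8.7 = 30102.0 m
Step 2: Convert to km: 30102.0 / 1000 = 30.10 km

30.10


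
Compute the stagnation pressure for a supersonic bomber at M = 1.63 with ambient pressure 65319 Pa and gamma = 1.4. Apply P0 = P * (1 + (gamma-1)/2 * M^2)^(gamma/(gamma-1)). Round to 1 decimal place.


Step 1: (gamma-1)/2 * M^2 = 0.2 * 2.6569 = 0.53138
Step 2: 1 + 0.53138 = 1.53138
Step 3: Exponent gamma/(gamma-1) = 3.5
Step 4: P0 = 65319 * 1.53138^3.5 = 290288.6 Pa

290288.6


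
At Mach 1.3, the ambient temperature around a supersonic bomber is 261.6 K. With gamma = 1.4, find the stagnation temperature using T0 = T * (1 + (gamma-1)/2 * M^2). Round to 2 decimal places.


Step 1: (gamma-1)/2 = 0.2
Step 2: M^2 = 1.69
Step 3: 1 + 0.2 * 1.69 = 1.338
Step 4: T0 = 261.6 * 1.338 = 350.02 K

350.02


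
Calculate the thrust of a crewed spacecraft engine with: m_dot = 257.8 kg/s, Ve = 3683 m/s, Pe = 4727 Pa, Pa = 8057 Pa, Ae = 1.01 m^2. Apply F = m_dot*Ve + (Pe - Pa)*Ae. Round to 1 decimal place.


Step 1: Momentum thrust = m_dot * Ve = 257.8 * 3683 = 949477.4 N
Step 2: Pressure thrust = (Pe - Pa) * Ae = (4727 - 8057) * 1.01 = -3363.30 N
Step 3: Total thrust F = 949477.4 + -3363.30 = 946114.1 N

946114.1


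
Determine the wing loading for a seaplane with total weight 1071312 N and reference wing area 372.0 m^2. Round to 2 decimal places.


Step 1: Wing loading = W / S = 1071312 / 372.0
Step 2: Wing loading = 2879.87 N/m^2

2879.87


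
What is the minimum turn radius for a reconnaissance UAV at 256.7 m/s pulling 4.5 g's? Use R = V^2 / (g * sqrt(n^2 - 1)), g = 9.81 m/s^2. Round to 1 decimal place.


Step 1: V^2 = 256.7^2 = 65894.89
Step 2: n^2 - 1 = 4.5^2 - 1 = 19.25
Step 3: sqrt(19.25) = 4.387482
Step 4: R = 65894.89 / (9.81 * 4.387482) = 1531.0 m

1531.0
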